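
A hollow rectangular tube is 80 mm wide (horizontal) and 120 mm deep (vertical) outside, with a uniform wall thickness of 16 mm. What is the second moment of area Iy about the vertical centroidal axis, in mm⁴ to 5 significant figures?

Break the section into simple shapes (no overlaps), measuring from the bottom-left corner of the bounding box.
Outer rectangle: 80 × 120, A = 9 600 mm², x = 40 mm, Ī = 5 120 000 mm⁴.
Inner void (subtracted): 48 × 88, A = 4 224 mm², x = 40 mm, Ī = 811 008 mm⁴.
By symmetry the centroid is at mid-width, x̄ = 40 mm.
All pieces are centred on the vertical centroidal axis, so I = ΣĪ (holes subtracted) = 4 308 992 mm⁴.

Iy ≈ 4.3090 × 10⁶ mm⁴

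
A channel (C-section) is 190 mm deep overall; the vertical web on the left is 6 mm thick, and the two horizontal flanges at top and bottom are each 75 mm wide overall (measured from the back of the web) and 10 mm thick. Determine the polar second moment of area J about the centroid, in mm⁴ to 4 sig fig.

J ≈ 1.605 × 10⁷ mm⁴

Split into non-overlapping primitives; take the origin at the lower-left of the bounding box.
Web: 6 × 190, A = 1 140 mm², y = 95 mm, Ī = 3 429 500 mm⁴.
Top flange (beyond web): 69 × 10, A = 690 mm², y = 185 mm, Ī = 5 750 mm⁴.
Bottom flange (beyond web): 69 × 10, A = 690 mm², y = 5 mm, Ī = 5 750 mm⁴.
By symmetry the centroid is at mid-height, ȳ = 95 mm.
Transfer each piece to the centroidal x-axis using Ī + A·d² with d = y − 95:
  web: d = 0 mm → contributes +3 429 500 mm⁴
  top flange (beyond web): d = 90 mm → contributes +5 594 750 mm⁴
  bottom flange (beyond web): d = -90 mm → contributes +5 594 750 mm⁴
Total I = 14 619 000 mm⁴.
For the y-axis: x̄ = 23.5357 mm.
Repeating about the centroidal y-axis gives I_y = 1 428 837 mm⁴.
Polar second moment: J = I_x + I_y = 16 047 837 mm⁴.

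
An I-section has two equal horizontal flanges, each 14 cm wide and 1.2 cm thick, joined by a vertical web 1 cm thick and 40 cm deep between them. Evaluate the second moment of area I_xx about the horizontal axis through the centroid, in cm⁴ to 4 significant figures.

Split into non-overlapping primitives; take the origin at the lower-left of the bounding box.
Bottom flange: 14 × 1.2, A = 16.8 cm², y = 0.6 cm, Ī = 2.016 cm⁴.
Web: 1 × 40, A = 40 cm², y = 21.2 cm, Ī = 5333.33 cm⁴.
Top flange: 14 × 1.2, A = 16.8 cm², y = 41.8 cm, Ī = 2.016 cm⁴.
By symmetry the centroid is at mid-height, ȳ = 21.2 cm.
Transfer each piece to the horizontal axis through the centroid using Ī + A·d² with d = y − 21.2:
  bottom flange: d = -20.6 cm → contributes +7131.26 cm⁴
  web: d = 0 cm → contributes +5333.33 cm⁴
  top flange: d = 20.6 cm → contributes +7131.26 cm⁴
Total I = 19595.9 cm⁴.

I_xx ≈ 1.960 × 10⁴ cm⁴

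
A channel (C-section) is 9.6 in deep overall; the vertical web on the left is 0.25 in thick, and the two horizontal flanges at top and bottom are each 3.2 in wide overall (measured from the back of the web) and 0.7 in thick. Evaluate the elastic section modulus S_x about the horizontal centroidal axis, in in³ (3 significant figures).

Treat the section as a set of non-overlapping primitives; coordinates are from the bounding-box lower-left.
Web: 0.25 × 9.6, A = 2.4 in², y = 4.8 in, Ī = 18.432 in⁴.
Top flange (beyond web): 2.95 × 0.7, A = 2.065 in², y = 9.25 in, Ī = 0.084321 in⁴.
Bottom flange (beyond web): 2.95 × 0.7, A = 2.065 in², y = 0.35 in, Ī = 0.084321 in⁴.
By symmetry the centroid is at mid-height, ȳ = 4.8 in.
Transfer each piece to the horizontal centroidal axis using Ī + A·d² with d = y − 4.8:
  web: d = 0 in → contributes +18.432 in⁴
  top flange (beyond web): d = 4.45 in → contributes +40.976 in⁴
  bottom flange (beyond web): d = -4.45 in → contributes +40.976 in⁴
Total I = 100.38 in⁴.
Extreme fibre distance c = 4.8 in; S = I/c = 20.914 in³.

S_x ≈ 20.9 in³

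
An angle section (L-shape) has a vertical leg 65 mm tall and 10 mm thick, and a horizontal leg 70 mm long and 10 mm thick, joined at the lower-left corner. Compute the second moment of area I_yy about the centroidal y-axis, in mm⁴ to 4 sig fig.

Split into non-overlapping primitives; take the origin at the lower-left of the bounding box.
Vertical leg: 10 × 65, A = 650 mm², x = 5 mm, Ī = 5416.67 mm⁴.
Horizontal leg (remainder): 60 × 10, A = 600 mm², x = 40 mm, Ī = 180 000 mm⁴.
Centroid: x̄ = ΣA·x / ΣA = 21.8 mm.
Transfer each piece to the centroidal y-axis using Ī + A·d² with d = x − 21.8:
  vertical leg: d = -16.8 mm → contributes +188 873 mm⁴
  horizontal leg (remainder): d = 18.2 mm → contributes +378 744 mm⁴
Total I = 567 617 mm⁴.

I_yy ≈ 5.676 × 10⁵ mm⁴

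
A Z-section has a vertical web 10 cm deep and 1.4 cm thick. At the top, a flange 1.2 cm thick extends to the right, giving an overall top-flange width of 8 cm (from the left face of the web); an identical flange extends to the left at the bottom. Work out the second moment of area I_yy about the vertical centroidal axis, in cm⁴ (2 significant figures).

I_yy ≈ 310 cm⁴

Treat the section as a set of non-overlapping primitives; coordinates are from the bounding-box lower-left.
Web: 1.4 × 10, A = 14 cm², x = 7.3 cm, Ī = 2.287 cm⁴.
Top flange (beyond web): 6.6 × 1.2, A = 7.92 cm², x = 11.3 cm, Ī = 28.75 cm⁴.
Bottom flange (beyond web): 6.6 × 1.2, A = 7.92 cm², x = 3.3 cm, Ī = 28.75 cm⁴.
Centroid: x̄ = ΣA·x / ΣA = 7.3 cm.
Transfer each piece to the vertical centroidal axis using Ī + A·d² with d = x − 7.3:
  web: d = 0 cm → contributes +2.287 cm⁴
  top flange (beyond web): d = 4 cm → contributes +155.5 cm⁴
  bottom flange (beyond web): d = -4 cm → contributes +155.5 cm⁴
Total I = 313.2 cm⁴.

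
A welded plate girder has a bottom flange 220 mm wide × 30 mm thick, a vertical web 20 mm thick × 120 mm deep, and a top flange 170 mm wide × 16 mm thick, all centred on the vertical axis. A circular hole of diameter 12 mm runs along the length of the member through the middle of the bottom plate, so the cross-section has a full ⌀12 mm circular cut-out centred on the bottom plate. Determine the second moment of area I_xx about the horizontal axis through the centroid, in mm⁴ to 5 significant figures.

Treat the section as a set of non-overlapping primitives; coordinates are from the bounding-box lower-left.
Bottom plate: 220 × 30, A = 6 600 mm², y = 15 mm, Ī = 495 000 mm⁴.
Web plate: 20 × 120, A = 2 400 mm², y = 90 mm, Ī = 2 880 000 mm⁴.
Top plate: 170 × 16, A = 2 720 mm², y = 158 mm, Ī = 58026.67 mm⁴.
Hole (subtracted): ⌀12, A = 113.0973 mm², y = 15 mm, Ī = 1017.876 mm⁴.
Centroid: ȳ = ΣA·y / ΣA = 64.01911 mm.
Transfer each piece to the horizontal axis through the centroid using Ī + A·d² with d = y − 64.01911:
  bottom plate: d = -49.01911 mm → contributes +16 353 961 mm⁴
  web plate: d = 25.98089 mm → contributes +4 500 016 mm⁴
  top plate: d = 93.98089 mm → contributes +24 082 177 mm⁴
  hole: d = -49.01911 mm → contributes −272776.4 mm⁴
Total I = 44 663 378 mm⁴.

I_xx ≈ 4.4663 × 10⁷ mm⁴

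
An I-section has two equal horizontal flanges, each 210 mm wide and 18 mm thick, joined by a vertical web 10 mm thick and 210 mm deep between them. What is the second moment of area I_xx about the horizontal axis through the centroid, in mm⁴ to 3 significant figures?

I_xx ≈ 1.06 × 10⁸ mm⁴

Split into non-overlapping primitives; take the origin at the lower-left of the bounding box.
Bottom flange: 210 × 18, A = 3 780 mm², y = 9 mm, Ī = 102 060 mm⁴.
Web: 10 × 210, A = 2 100 mm², y = 123 mm, Ī = 7 717 500 mm⁴.
Top flange: 210 × 18, A = 3 780 mm², y = 237 mm, Ī = 102 060 mm⁴.
By symmetry the centroid is at mid-height, ȳ = 123 mm.
Transfer each piece to the horizontal axis through the centroid using Ī + A·d² with d = y − 123:
  bottom flange: d = -114 mm → contributes +49 226 940 mm⁴
  web: d = 0 mm → contributes +7 717 500 mm⁴
  top flange: d = 114 mm → contributes +49 226 940 mm⁴
Total I = 106 171 380 mm⁴.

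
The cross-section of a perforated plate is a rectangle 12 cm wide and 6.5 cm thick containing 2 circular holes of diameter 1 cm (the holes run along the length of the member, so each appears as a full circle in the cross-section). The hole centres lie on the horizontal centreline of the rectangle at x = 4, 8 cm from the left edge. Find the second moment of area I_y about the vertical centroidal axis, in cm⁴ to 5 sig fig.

Break the section into simple shapes (no overlaps), measuring from the bottom-left corner of the bounding box.
Plate: 12 × 6.5, A = 78 cm², x = 6 cm, Ī = 936 cm⁴.
Hole 1 (subtracted): ⌀1, A = 0.7853982 cm², x = 4 cm, Ī = 0.04908739 cm⁴.
Hole 2 (subtracted): ⌀1, A = 0.7853982 cm², x = 8 cm, Ī = 0.04908739 cm⁴.
By symmetry the centroid is at mid-width, x̄ = 6 cm.
Transfer each piece to the vertical centroidal axis using Ī + A·d² with d = x − 6:
  plate: d = 0 cm → contributes +936 cm⁴
  hole 1: d = -2 cm → contributes −3.19068 cm⁴
  hole 2: d = 2 cm → contributes −3.19068 cm⁴
Total I = 929.6186 cm⁴.

I_y ≈ 929.62 cm⁴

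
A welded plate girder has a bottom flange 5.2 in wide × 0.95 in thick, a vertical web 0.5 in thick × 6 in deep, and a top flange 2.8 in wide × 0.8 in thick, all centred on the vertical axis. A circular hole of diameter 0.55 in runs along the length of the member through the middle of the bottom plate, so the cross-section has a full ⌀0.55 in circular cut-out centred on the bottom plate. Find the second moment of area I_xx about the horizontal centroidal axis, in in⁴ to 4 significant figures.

Treat the section as a set of non-overlapping primitives; coordinates are from the bounding-box lower-left.
Bottom plate: 5.2 × 0.95, A = 4.94 in², y = 0.475 in, Ī = 0.371529 in⁴.
Web plate: 0.5 × 6, A = 3 in², y = 3.95 in, Ī = 9 in⁴.
Top plate: 2.8 × 0.8, A = 2.24 in², y = 7.35 in, Ī = 0.119467 in⁴.
Hole (subtracted): ⌀0.55, A = 0.237583 in², y = 0.475 in, Ī = 0.0044918 in⁴.
Centroid: ȳ = ΣA·y / ΣA = 3.07246 in.
Transfer each piece to the horizontal centroidal axis using Ī + A·d² with d = y − 3.07246:
  bottom plate: d = -2.59746 in → contributes +33.7006 in⁴
  web plate: d = 0.877543 in → contributes +11.3102 in⁴
  top plate: d = 4.27754 in → contributes +41.1056 in⁴
  hole: d = -2.59746 in → contributes −1.60741 in⁴
Total I = 84.5091 in⁴.

I_xx ≈ 84.51 in⁴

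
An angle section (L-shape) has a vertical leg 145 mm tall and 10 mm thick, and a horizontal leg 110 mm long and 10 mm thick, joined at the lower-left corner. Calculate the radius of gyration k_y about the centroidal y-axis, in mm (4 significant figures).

k_y ≈ 32.80 mm

Break the section into simple shapes (no overlaps), measuring from the bottom-left corner of the bounding box.
Vertical leg: 10 × 145, A = 1 450 mm², x = 5 mm, Ī = 12083.3 mm⁴.
Horizontal leg (remainder): 100 × 10, A = 1 000 mm², x = 60 mm, Ī = 833 333 mm⁴.
Centroid: x̄ = ΣA·x / ΣA = 27.449 mm.
Transfer each piece to the centroidal y-axis using Ī + A·d² with d = x − 27.449:
  vertical leg: d = -22.449 mm → contributes +742 821 mm⁴
  horizontal leg (remainder): d = 32.551 mm → contributes +1 892 902 mm⁴
Total I = 2 635 723 mm⁴.
Radius of gyration: k = √(I/A) = √(2 635 723 / 2 450) = 32.7995 mm.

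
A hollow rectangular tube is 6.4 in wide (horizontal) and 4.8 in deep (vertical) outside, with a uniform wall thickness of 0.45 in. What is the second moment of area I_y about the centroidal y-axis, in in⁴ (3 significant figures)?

I_y ≈ 50.8 in⁴

Decompose the section into non-overlapping parts with the origin at the bottom-left of its bounding rectangle.
Outer rectangle: 6.4 × 4.8, A = 30.72 in², x = 3.2 in, Ī = 104.86 in⁴.
Inner void (subtracted): 5.5 × 3.9, A = 21.45 in², x = 3.2 in, Ī = 54.072 in⁴.
By symmetry the centroid is at mid-width, x̄ = 3.2 in.
All pieces are centred on the centroidal y-axis, so I = ΣĪ (holes subtracted) = 50.786 in⁴.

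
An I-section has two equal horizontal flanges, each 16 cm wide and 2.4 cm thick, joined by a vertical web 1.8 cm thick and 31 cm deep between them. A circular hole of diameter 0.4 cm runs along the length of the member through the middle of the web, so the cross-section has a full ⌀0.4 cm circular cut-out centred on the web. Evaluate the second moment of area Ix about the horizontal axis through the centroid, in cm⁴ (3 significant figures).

Ix ≈ 2.59 × 10⁴ cm⁴

Decompose the section into non-overlapping parts with the origin at the bottom-left of its bounding rectangle.
Bottom flange: 16 × 2.4, A = 38.4 cm², y = 1.2 cm, Ī = 18.432 cm⁴.
Web: 1.8 × 31, A = 55.8 cm², y = 17.9 cm, Ī = 4468.7 cm⁴.
Top flange: 16 × 2.4, A = 38.4 cm², y = 34.6 cm, Ī = 18.432 cm⁴.
Hole (subtracted): ⌀0.4, A = 0.12566 cm², y = 17.9 cm, Ī = 0.0012566 cm⁴.
By symmetry the centroid is at mid-height, ȳ = 17.9 cm.
Transfer each piece to the horizontal axis through the centroid using Ī + A·d² with d = y − 17.9:
  bottom flange: d = -16.7 cm → contributes +10 728 cm⁴
  web: d = 0 cm → contributes +4468.7 cm⁴
  top flange: d = 16.7 cm → contributes +10 728 cm⁴
  hole: d = 0 cm → contributes −0.0012566 cm⁴
Total I = 25 924 cm⁴.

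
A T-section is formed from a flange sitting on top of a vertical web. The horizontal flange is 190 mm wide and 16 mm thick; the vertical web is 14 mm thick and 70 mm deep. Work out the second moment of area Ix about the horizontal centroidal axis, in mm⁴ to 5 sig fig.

Ix ≈ 1.8353 × 10⁶ mm⁴

Decompose the section into non-overlapping parts with the origin at the bottom-left of its bounding rectangle.
Flange: 190 × 16, A = 3 040 mm², y = 78 mm, Ī = 64853.33 mm⁴.
Web: 14 × 70, A = 980 mm², y = 35 mm, Ī = 400166.7 mm⁴.
Centroid: ȳ = ΣA·y / ΣA = 67.51741 mm.
Transfer each piece to the horizontal centroidal axis using Ī + A·d² with d = y − 67.51741:
  flange: d = 10.48259 mm → contributes +398902.6 mm⁴
  web: d = -32.51741 mm → contributes +1 436 401 mm⁴
Total I = 1 835 304 mm⁴.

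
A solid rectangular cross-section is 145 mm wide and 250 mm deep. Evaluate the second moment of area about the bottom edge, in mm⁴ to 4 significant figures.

I_base ≈ 7.552 × 10⁸ mm⁴

The section: 145 × 250, A = 36 250 mm², y = 125 mm, Ī = 188 802 083 mm⁴.
Transfer it to a horizontal axis along the bottom face using Ī + A·d² with d = y − 0:
  the section: d = 125 mm → contributes +755 208 333 mm⁴
Total I = 755 208 333 mm⁴.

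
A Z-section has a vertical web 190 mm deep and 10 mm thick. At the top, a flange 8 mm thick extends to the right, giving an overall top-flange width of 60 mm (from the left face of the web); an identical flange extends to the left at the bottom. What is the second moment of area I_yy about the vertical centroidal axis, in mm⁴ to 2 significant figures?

Decompose the section into non-overlapping parts with the origin at the bottom-left of its bounding rectangle.
Web: 10 × 190, A = 1 900 mm², x = 55 mm, Ī = 15 833 mm⁴.
Top flange (beyond web): 50 × 8, A = 400 mm², x = 85 mm, Ī = 83 333 mm⁴.
Bottom flange (beyond web): 50 × 8, A = 400 mm², x = 25 mm, Ī = 83 333 mm⁴.
Centroid: x̄ = ΣA·x / ΣA = 55 mm.
Transfer each piece to the vertical centroidal axis using Ī + A·d² with d = x − 55:
  web: d = 0 mm → contributes +15 833 mm⁴
  top flange (beyond web): d = 30 mm → contributes +443 333 mm⁴
  bottom flange (beyond web): d = -30 mm → contributes +443 333 mm⁴
Total I = 902 500 mm⁴.

I_yy ≈ 9.0 × 10⁵ mm⁴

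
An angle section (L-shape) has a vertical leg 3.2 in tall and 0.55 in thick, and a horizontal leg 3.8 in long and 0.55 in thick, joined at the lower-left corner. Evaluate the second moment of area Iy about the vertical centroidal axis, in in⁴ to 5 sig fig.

Treat the section as a set of non-overlapping primitives; coordinates are from the bounding-box lower-left.
Vertical leg: 0.55 × 3.2, A = 1.76 in², x = 0.275 in, Ī = 0.04436667 in⁴.
Horizontal leg (remainder): 3.25 × 0.55, A = 1.7875 in², x = 2.175 in, Ī = 1.573372 in⁴.
Centroid: x̄ = ΣA·x / ΣA = 1.232364 in.
Transfer each piece to the vertical centroidal axis using Ī + A·d² with d = x − 1.232364:
  vertical leg: d = -0.9573643 in → contributes +1.657488 in⁴
  horizontal leg (remainder): d = 0.9426357 in → contributes +3.161677 in⁴
Total I = 4.819165 in⁴.

Iy ≈ 4.8192 in⁴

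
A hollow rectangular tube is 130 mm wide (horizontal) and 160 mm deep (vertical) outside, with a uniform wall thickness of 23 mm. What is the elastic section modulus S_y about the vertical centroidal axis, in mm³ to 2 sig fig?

S_y ≈ 3.6 × 10⁵ mm³

Treat the section as a set of non-overlapping primitives; coordinates are from the bounding-box lower-left.
Outer rectangle: 130 × 160, A = 20 800 mm², x = 65 mm, Ī = 29 293 333 mm⁴.
Inner void (subtracted): 84 × 114, A = 9 576 mm², x = 65 mm, Ī = 5 630 688 mm⁴.
By symmetry the centroid is at mid-width, x̄ = 65 mm.
All pieces are centred on the vertical centroidal axis, so I = ΣĪ (holes subtracted) = 23 662 645 mm⁴.
Extreme fibre distance c = 65 mm; S = I/c = 364 041 mm³.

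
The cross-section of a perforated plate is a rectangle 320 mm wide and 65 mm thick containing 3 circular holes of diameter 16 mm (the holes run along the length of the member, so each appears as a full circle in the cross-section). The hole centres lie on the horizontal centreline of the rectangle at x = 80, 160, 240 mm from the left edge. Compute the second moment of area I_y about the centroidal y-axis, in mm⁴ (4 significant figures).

Split into non-overlapping primitives; take the origin at the lower-left of the bounding box.
Plate: 320 × 65, A = 20 800 mm², x = 160 mm, Ī = 177 493 333 mm⁴.
Hole 1 (subtracted): ⌀16, A = 201.062 mm², x = 80 mm, Ī = 3216.99 mm⁴.
Hole 2 (subtracted): ⌀16, A = 201.062 mm², x = 160 mm, Ī = 3216.99 mm⁴.
Hole 3 (subtracted): ⌀16, A = 201.062 mm², x = 240 mm, Ī = 3216.99 mm⁴.
By symmetry the centroid is at mid-width, x̄ = 160 mm.
Transfer each piece to the centroidal y-axis using Ī + A·d² with d = x − 160:
  plate: d = 0 mm → contributes +177 493 333 mm⁴
  hole 1: d = -80 mm → contributes −1 290 013 mm⁴
  hole 2: d = 0 mm → contributes −3216.99 mm⁴
  hole 3: d = 80 mm → contributes −1 290 013 mm⁴
Total I = 174 910 090 mm⁴.

I_y ≈ 1.749 × 10⁸ mm⁴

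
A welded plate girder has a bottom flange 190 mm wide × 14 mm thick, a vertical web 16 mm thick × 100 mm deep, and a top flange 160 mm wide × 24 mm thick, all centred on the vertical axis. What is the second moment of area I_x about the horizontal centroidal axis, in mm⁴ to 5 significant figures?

Split into non-overlapping primitives; take the origin at the lower-left of the bounding box.
Bottom plate: 190 × 14, A = 2 660 mm², y = 7 mm, Ī = 43446.67 mm⁴.
Web plate: 16 × 100, A = 1 600 mm², y = 64 mm, Ī = 1 333 333 mm⁴.
Top plate: 160 × 24, A = 3 840 mm², y = 126 mm, Ī = 184 320 mm⁴.
Centroid: ȳ = ΣA·y / ΣA = 74.67407 mm.
Transfer each piece to the horizontal centroidal axis using Ī + A·d² with d = y − 74.67407:
  bottom plate: d = -67.67407 mm → contributes +12 225 662 mm⁴
  web plate: d = -10.67407 mm → contributes +1 515 631 mm⁴
  top plate: d = 51.32593 mm → contributes +10 300 227 mm⁴
Total I = 24 041 520 mm⁴.

I_x ≈ 2.4042 × 10⁷ mm⁴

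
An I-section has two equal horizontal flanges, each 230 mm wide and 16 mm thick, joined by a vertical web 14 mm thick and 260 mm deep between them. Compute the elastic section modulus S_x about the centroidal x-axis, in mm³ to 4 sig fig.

Split into non-overlapping primitives; take the origin at the lower-left of the bounding box.
Bottom flange: 230 × 16, A = 3 680 mm², y = 8 mm, Ī = 78506.7 mm⁴.
Web: 14 × 260, A = 3 640 mm², y = 146 mm, Ī = 20 505 333 mm⁴.
Top flange: 230 × 16, A = 3 680 mm², y = 284 mm, Ī = 78506.7 mm⁴.
By symmetry the centroid is at mid-height, ȳ = 146 mm.
Transfer each piece to the centroidal x-axis using Ī + A·d² with d = y − 146:
  bottom flange: d = -138 mm → contributes +70 160 427 mm⁴
  web: d = 0 mm → contributes +20 505 333 mm⁴
  top flange: d = 138 mm → contributes +70 160 427 mm⁴
Total I = 160 826 187 mm⁴.
Extreme fibre distance c = 146 mm; S = I/c = 1 101 549 mm³.

S_x ≈ 1.102 × 10⁶ mm³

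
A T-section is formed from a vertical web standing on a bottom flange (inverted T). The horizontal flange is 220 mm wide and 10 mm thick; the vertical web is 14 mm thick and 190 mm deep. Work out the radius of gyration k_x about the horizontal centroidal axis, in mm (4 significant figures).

k_x ≈ 64.25 mm

Split into non-overlapping primitives; take the origin at the lower-left of the bounding box.
Flange: 220 × 10, A = 2 200 mm², y = 5 mm, Ī = 18333.3 mm⁴.
Web: 14 × 190, A = 2 660 mm², y = 105 mm, Ī = 8 002 167 mm⁴.
Centroid: ȳ = ΣA·y / ΣA = 59.7325 mm.
Transfer each piece to the horizontal centroidal axis using Ī + A·d² with d = y − 59.7325:
  flange: d = -54.7325 mm → contributes +6 608 758 mm⁴
  web: d = 45.2675 mm → contributes +13 452 894 mm⁴
Total I = 20 061 652 mm⁴.
Radius of gyration: k = √(I/A) = √(20 061 652 / 4 860) = 64.2488 mm.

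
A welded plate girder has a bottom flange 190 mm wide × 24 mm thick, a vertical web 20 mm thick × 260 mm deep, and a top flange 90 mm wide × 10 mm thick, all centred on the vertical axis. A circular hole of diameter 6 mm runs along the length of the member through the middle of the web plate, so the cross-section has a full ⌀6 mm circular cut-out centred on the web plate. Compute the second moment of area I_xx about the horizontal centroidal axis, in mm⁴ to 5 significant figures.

I_xx ≈ 1.1184 × 10⁸ mm⁴

Decompose the section into non-overlapping parts with the origin at the bottom-left of its bounding rectangle.
Bottom plate: 190 × 24, A = 4 560 mm², y = 12 mm, Ī = 218 880 mm⁴.
Web plate: 20 × 260, A = 5 200 mm², y = 154 mm, Ī = 29 293 333 mm⁴.
Top plate: 90 × 10, A = 900 mm², y = 289 mm, Ī = 7 500 mm⁴.
Hole (subtracted): ⌀6, A = 28.27433 mm², y = 154 mm, Ī = 63.61725 mm⁴.
Centroid: ȳ = ΣA·y / ΣA = 104.5236 mm.
Transfer each piece to the horizontal centroidal axis using Ī + A·d² with d = y − 104.5236:
  bottom plate: d = -92.52355 mm → contributes +39 255 253 mm⁴
  web plate: d = 49.47645 mm → contributes +42 022 511 mm⁴
  top plate: d = 184.4764 mm → contributes +30 635 903 mm⁴
  hole: d = 49.47645 mm → contributes −69276.89 mm⁴
Total I = 111 844 390 mm⁴.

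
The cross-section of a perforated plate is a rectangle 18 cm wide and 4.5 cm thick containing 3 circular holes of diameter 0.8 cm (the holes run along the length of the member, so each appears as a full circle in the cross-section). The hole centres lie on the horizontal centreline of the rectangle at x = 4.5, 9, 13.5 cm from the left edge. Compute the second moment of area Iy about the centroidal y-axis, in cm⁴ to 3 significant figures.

Split into non-overlapping primitives; take the origin at the lower-left of the bounding box.
Plate: 18 × 4.5, A = 81 cm², x = 9 cm, Ī = 2 187 cm⁴.
Hole 1 (subtracted): ⌀0.8, A = 0.50265 cm², x = 4.5 cm, Ī = 0.020106 cm⁴.
Hole 2 (subtracted): ⌀0.8, A = 0.50265 cm², x = 9 cm, Ī = 0.020106 cm⁴.
Hole 3 (subtracted): ⌀0.8, A = 0.50265 cm², x = 13.5 cm, Ī = 0.020106 cm⁴.
By symmetry the centroid is at mid-width, x̄ = 9 cm.
Transfer each piece to the centroidal y-axis using Ī + A·d² with d = x − 9:
  plate: d = 0 cm → contributes +2 187 cm⁴
  hole 1: d = -4.5 cm → contributes −10.199 cm⁴
  hole 2: d = 0 cm → contributes −0.020106 cm⁴
  hole 3: d = 4.5 cm → contributes −10.199 cm⁴
Total I = 2166.6 cm⁴.

Iy ≈ 2170 cm⁴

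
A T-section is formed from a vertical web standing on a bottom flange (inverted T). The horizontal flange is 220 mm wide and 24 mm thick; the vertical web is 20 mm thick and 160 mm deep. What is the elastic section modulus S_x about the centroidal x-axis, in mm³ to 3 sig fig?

Break the section into simple shapes (no overlaps), measuring from the bottom-left corner of the bounding box.
Flange: 220 × 24, A = 5 280 mm², y = 12 mm, Ī = 253 440 mm⁴.
Web: 20 × 160, A = 3 200 mm², y = 104 mm, Ī = 6 826 667 mm⁴.
Centroid: ȳ = ΣA·y / ΣA = 46.717 mm.
Transfer each piece to the centroidal x-axis using Ī + A·d² with d = y − 46.717:
  flange: d = -34.717 mm → contributes +6 617 259 mm⁴
  web: d = 57.283 mm → contributes +17 326 968 mm⁴
Total I = 23 944 227 mm⁴.
Extreme fibre distance c = 137.28 mm; S = I/c = 174 415 mm³.

S_x ≈ 1.74 × 10⁵ mm³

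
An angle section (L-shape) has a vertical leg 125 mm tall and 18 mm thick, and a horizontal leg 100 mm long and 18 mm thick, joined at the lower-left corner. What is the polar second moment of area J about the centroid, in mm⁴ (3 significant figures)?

J ≈ 8.64 × 10⁶ mm⁴

Treat the section as a set of non-overlapping primitives; coordinates are from the bounding-box lower-left.
Vertical leg: 18 × 125, A = 2 250 mm², y = 62.5 mm, Ī = 2 929 688 mm⁴.
Horizontal leg (remainder): 82 × 18, A = 1 476 mm², y = 9 mm, Ī = 39 852 mm⁴.
Centroid: ȳ = ΣA·y / ΣA = 41.307 mm.
Transfer each piece to the centroidal x-axis using Ī + A·d² with d = y − 41.307:
  vertical leg: d = 21.193 mm → contributes +3 940 282 mm⁴
  horizontal leg (remainder): d = -32.307 mm → contributes +1 580 393 mm⁴
Total I = 5 520 675 mm⁴.
For the y-axis: x̄ = 28.807 mm.
Repeating about the centroidal y-axis gives I_y = 3 116 063 mm⁴.
Polar second moment: J = I_x + I_y = 8 636 738 mm⁴.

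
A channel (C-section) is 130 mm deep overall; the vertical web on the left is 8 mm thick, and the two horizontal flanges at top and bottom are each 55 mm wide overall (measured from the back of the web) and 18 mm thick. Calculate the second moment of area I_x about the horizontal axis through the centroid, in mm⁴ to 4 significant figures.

I_x ≈ 6.816 × 10⁶ mm⁴

Treat the section as a set of non-overlapping primitives; coordinates are from the bounding-box lower-left.
Web: 8 × 130, A = 1 040 mm², y = 65 mm, Ī = 1 464 667 mm⁴.
Top flange (beyond web): 47 × 18, A = 846 mm², y = 121 mm, Ī = 22 842 mm⁴.
Bottom flange (beyond web): 47 × 18, A = 846 mm², y = 9 mm, Ī = 22 842 mm⁴.
By symmetry the centroid is at mid-height, ȳ = 65 mm.
Transfer each piece to the horizontal axis through the centroid using Ī + A·d² with d = y − 65:
  web: d = 0 mm → contributes +1 464 667 mm⁴
  top flange (beyond web): d = 56 mm → contributes +2 675 898 mm⁴
  bottom flange (beyond web): d = -56 mm → contributes +2 675 898 mm⁴
Total I = 6 816 463 mm⁴.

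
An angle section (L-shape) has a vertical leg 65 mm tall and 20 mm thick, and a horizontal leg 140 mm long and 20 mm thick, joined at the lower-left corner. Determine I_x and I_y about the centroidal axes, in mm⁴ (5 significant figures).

I_x ≈ 9.6460 × 10⁵ mm⁴, I_y ≈ 7.0552 × 10⁶ mm⁴

Treat the section as a set of non-overlapping primitives; coordinates are from the bounding-box lower-left.
Vertical leg: 20 × 65, A = 1 300 mm², y = 32.5 mm, Ī = 457708.3 mm⁴.
Horizontal leg (remainder): 120 × 20, A = 2 400 mm², y = 10 mm, Ī = 80 000 mm⁴.
Centroid: ȳ = ΣA·y / ΣA = 17.90541 mm.
Transfer each piece to the centroidal x-axis using Ī + A·d² with d = y − 17.90541:
  vertical leg: d = 14.59459 mm → contributes +734611.2 mm⁴
  horizontal leg (remainder): d = -7.905405 mm → contributes +229 989 mm⁴
Total I = 964600.2 mm⁴.
For the y-axis: x̄ = 55.40541 mm.
Repeating about the centroidal y-axis gives I_y = 7 055 225 mm⁴.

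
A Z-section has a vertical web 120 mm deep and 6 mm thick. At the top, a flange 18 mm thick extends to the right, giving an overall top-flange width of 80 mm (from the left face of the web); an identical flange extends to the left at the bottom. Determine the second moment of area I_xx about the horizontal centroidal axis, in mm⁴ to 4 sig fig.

Break the section into simple shapes (no overlaps), measuring from the bottom-left corner of the bounding box.
Web: 6 × 120, A = 720 mm², y = 60 mm, Ī = 864 000 mm⁴.
Top flange (beyond web): 74 × 18, A = 1 332 mm², y = 111 mm, Ī = 35 964 mm⁴.
Bottom flange (beyond web): 74 × 18, A = 1 332 mm², y = 9 mm, Ī = 35 964 mm⁴.
Centroid: ȳ = ΣA·y / ΣA = 60 mm.
Transfer each piece to the horizontal centroidal axis using Ī + A·d² with d = y − 60:
  web: d = 0 mm → contributes +864 000 mm⁴
  top flange (beyond web): d = 51 mm → contributes +3 500 496 mm⁴
  bottom flange (beyond web): d = -51 mm → contributes +3 500 496 mm⁴
Total I = 7 864 992 mm⁴.

I_xx ≈ 7.865 × 10⁶ mm⁴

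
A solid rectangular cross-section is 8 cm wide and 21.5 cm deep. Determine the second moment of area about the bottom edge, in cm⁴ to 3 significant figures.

The section: 8 × 21.5, A = 172 cm², y = 10.75 cm, Ī = 6625.6 cm⁴.
Transfer it to the bottom edge using Ī + A·d² with d = y − 0:
  the section: d = 10.75 cm → contributes +26 502 cm⁴
Total I = 26 502 cm⁴.

I_base ≈ 2.65 × 10⁴ cm⁴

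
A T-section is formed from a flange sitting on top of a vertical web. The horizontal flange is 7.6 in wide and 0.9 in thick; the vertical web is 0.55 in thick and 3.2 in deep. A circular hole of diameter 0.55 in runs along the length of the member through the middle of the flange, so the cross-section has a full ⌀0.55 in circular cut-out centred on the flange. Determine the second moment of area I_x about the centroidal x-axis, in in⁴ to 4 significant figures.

I_x ≈ 7.799 in⁴

Decompose the section into non-overlapping parts with the origin at the bottom-left of its bounding rectangle.
Flange: 7.6 × 0.9, A = 6.84 in², y = 3.65 in, Ī = 0.4617 in⁴.
Web: 0.55 × 3.2, A = 1.76 in², y = 1.6 in, Ī = 1.50187 in⁴.
Hole (subtracted): ⌀0.55, A = 0.237583 in², y = 3.65 in, Ī = 0.0044918 in⁴.
Centroid: ȳ = ΣA·y / ΣA = 3.21855 in.
Transfer each piece to the centroidal x-axis using Ī + A·d² with d = y − 3.21855:
  flange: d = 0.431454 in → contributes +1.73498 in⁴
  web: d = -1.61855 in → contributes +6.11252 in⁴
  hole: d = 0.431454 in → contributes −0.0487185 in⁴
Total I = 7.79879 in⁴.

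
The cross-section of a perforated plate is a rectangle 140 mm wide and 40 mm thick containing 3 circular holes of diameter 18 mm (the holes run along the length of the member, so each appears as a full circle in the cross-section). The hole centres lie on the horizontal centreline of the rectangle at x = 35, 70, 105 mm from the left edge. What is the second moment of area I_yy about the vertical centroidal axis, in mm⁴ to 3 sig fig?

Break the section into simple shapes (no overlaps), measuring from the bottom-left corner of the bounding box.
Plate: 140 × 40, A = 5 600 mm², x = 70 mm, Ī = 9 146 667 mm⁴.
Hole 1 (subtracted): ⌀18, A = 254.47 mm², x = 35 mm, Ī = 5 153 mm⁴.
Hole 2 (subtracted): ⌀18, A = 254.47 mm², x = 70 mm, Ī = 5 153 mm⁴.
Hole 3 (subtracted): ⌀18, A = 254.47 mm², x = 105 mm, Ī = 5 153 mm⁴.
By symmetry the centroid is at mid-width, x̄ = 70 mm.
Transfer each piece to the vertical centroidal axis using Ī + A·d² with d = x − 70:
  plate: d = 0 mm → contributes +9 146 667 mm⁴
  hole 1: d = -35 mm → contributes −316 878 mm⁴
  hole 2: d = 0 mm → contributes −5 153 mm⁴
  hole 3: d = 35 mm → contributes −316 878 mm⁴
Total I = 8 507 759 mm⁴.

I_yy ≈ 8.51 × 10⁶ mm⁴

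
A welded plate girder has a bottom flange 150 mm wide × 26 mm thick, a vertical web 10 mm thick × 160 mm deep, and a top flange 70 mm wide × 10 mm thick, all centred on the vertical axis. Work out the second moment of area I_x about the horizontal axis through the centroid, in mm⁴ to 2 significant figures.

I_x ≈ 2.8 × 10⁷ mm⁴

Split into non-overlapping primitives; take the origin at the lower-left of the bounding box.
Bottom plate: 150 × 26, A = 3 900 mm², y = 13 mm, Ī = 219 700 mm⁴.
Web plate: 10 × 160, A = 1 600 mm², y = 106 mm, Ī = 3 413 333 mm⁴.
Top plate: 70 × 10, A = 700 mm², y = 191 mm, Ī = 5 833 mm⁴.
Centroid: ȳ = ΣA·y / ΣA = 57.1 mm.
Transfer each piece to the horizontal axis through the centroid using Ī + A·d² with d = y − 57.1:
  bottom plate: d = -44.1 mm → contributes +7 803 349 mm⁴
  web plate: d = 48.9 mm → contributes +7 239 774 mm⁴
  top plate: d = 133.9 mm → contributes +12 556 885 mm⁴
Total I = 27 600 009 mm⁴.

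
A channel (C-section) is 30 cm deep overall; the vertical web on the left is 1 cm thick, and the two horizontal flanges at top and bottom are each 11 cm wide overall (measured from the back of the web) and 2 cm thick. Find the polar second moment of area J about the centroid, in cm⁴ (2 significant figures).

Split into non-overlapping primitives; take the origin at the lower-left of the bounding box.
Web: 1 × 30, A = 30 cm², y = 15 cm, Ī = 2 250 cm⁴.
Top flange (beyond web): 10 × 2, A = 20 cm², y = 29 cm, Ī = 6.667 cm⁴.
Bottom flange (beyond web): 10 × 2, A = 20 cm², y = 1 cm, Ī = 6.667 cm⁴.
By symmetry the centroid is at mid-height, ȳ = 15 cm.
Transfer each piece to the centroidal x-axis using Ī + A·d² with d = y − 15:
  web: d = 0 cm → contributes +2 250 cm⁴
  top flange (beyond web): d = 14 cm → contributes +3 927 cm⁴
  bottom flange (beyond web): d = -14 cm → contributes +3 927 cm⁴
Total I = 10 103 cm⁴.
For the y-axis: x̄ = 3.643 cm.
Repeating about the centroidal y-axis gives I_y = 854.4 cm⁴.
Polar second moment: J = I_x + I_y = 10 958 cm⁴.

J ≈ 1.1 × 10⁴ cm⁴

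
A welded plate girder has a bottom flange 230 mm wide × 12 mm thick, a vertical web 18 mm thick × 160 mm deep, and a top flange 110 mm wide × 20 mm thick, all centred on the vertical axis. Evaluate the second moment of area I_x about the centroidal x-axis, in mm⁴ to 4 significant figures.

Split into non-overlapping primitives; take the origin at the lower-left of the bounding box.
Bottom plate: 230 × 12, A = 2 760 mm², y = 6 mm, Ī = 33 120 mm⁴.
Web plate: 18 × 160, A = 2 880 mm², y = 92 mm, Ī = 6 144 000 mm⁴.
Top plate: 110 × 20, A = 2 200 mm², y = 182 mm, Ī = 73333.3 mm⁴.
Centroid: ȳ = ΣA·y / ΣA = 86.9796 mm.
Transfer each piece to the centroidal x-axis using Ī + A·d² with d = y − 86.9796:
  bottom plate: d = -80.9796 mm → contributes +18 132 356 mm⁴
  web plate: d = 5.02041 mm → contributes +6 216 589 mm⁴
  top plate: d = 95.0204 mm → contributes +19 936 865 mm⁴
Total I = 44 285 810 mm⁴.

I_x ≈ 4.429 × 10⁷ mm⁴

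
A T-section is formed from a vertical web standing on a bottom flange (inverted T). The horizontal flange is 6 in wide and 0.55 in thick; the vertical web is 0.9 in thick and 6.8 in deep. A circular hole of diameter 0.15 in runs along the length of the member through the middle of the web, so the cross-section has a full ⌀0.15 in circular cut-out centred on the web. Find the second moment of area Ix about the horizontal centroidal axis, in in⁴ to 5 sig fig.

Ix ≈ 52.592 in⁴

Decompose the section into non-overlapping parts with the origin at the bottom-left of its bounding rectangle.
Flange: 6 × 0.55, A = 3.3 in², y = 0.275 in, Ī = 0.0831875 in⁴.
Web: 0.9 × 6.8, A = 6.12 in², y = 3.95 in, Ī = 23.5824 in⁴.
Hole (subtracted): ⌀0.15, A = 0.01767146 in², y = 3.95 in, Ī = 0.00002485049 in⁴.
Centroid: ȳ = ΣA·y / ΣA = 2.66016 in.
Transfer each piece to the horizontal centroidal axis using Ī + A·d² with d = y − 2.66016:
  flange: d = -2.38516 in → contributes +18.85685 in⁴
  web: d = 1.28984 in → contributes +33.76417 in⁴
  hole: d = 1.28984 in → contributes −0.02942463 in⁴
Total I = 52.59159 in⁴.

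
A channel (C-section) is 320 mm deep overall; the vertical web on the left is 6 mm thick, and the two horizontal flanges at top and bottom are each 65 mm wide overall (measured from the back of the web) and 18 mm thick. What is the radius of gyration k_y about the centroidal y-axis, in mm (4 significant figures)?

k_y ≈ 20.42 mm

Treat the section as a set of non-overlapping primitives; coordinates are from the bounding-box lower-left.
Web: 6 × 320, A = 1 920 mm², x = 3 mm, Ī = 5 760 mm⁴.
Top flange (beyond web): 59 × 18, A = 1 062 mm², x = 35.5 mm, Ī = 308 069 mm⁴.
Bottom flange (beyond web): 59 × 18, A = 1 062 mm², x = 35.5 mm, Ī = 308 069 mm⁴.
Centroid: x̄ = ΣA·x / ΣA = 20.0697 mm.
Transfer each piece to the centroidal y-axis using Ī + A·d² with d = x − 20.0697:
  web: d = -17.0697 mm → contributes +565 202 mm⁴
  top flange (beyond web): d = 15.4303 mm → contributes +560 923 mm⁴
  bottom flange (beyond web): d = 15.4303 mm → contributes +560 923 mm⁴
Total I = 1 687 048 mm⁴.
Radius of gyration: k = √(I/A) = √(1 687 048 / 4 044) = 20.4248 mm.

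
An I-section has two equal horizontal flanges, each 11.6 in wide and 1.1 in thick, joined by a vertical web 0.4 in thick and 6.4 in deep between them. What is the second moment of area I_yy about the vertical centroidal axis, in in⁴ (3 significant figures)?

Break the section into simple shapes (no overlaps), measuring from the bottom-left corner of the bounding box.
Bottom flange: 11.6 × 1.1, A = 12.76 in², x = 5.8 in, Ī = 143.08 in⁴.
Web: 0.4 × 6.4, A = 2.56 in², x = 5.8 in, Ī = 0.034133 in⁴.
Top flange: 11.6 × 1.1, A = 12.76 in², x = 5.8 in, Ī = 143.08 in⁴.
By symmetry the centroid is at mid-width, x̄ = 5.8 in.
All pieces are centred on the vertical centroidal axis, so I = ΣĪ = 286.2 in⁴.

I_yy ≈ 286 in⁴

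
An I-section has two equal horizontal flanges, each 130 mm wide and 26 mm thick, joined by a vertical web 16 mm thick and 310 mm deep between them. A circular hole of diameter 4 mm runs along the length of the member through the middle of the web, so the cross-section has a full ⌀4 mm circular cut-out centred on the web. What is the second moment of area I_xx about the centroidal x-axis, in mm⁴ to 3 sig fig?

Decompose the section into non-overlapping parts with the origin at the bottom-left of its bounding rectangle.
Bottom flange: 130 × 26, A = 3 380 mm², y = 13 mm, Ī = 190 407 mm⁴.
Web: 16 × 310, A = 4 960 mm², y = 181 mm, Ī = 39 721 333 mm⁴.
Top flange: 130 × 26, A = 3 380 mm², y = 349 mm, Ī = 190 407 mm⁴.
Hole (subtracted): ⌀4, A = 12.566 mm², y = 181 mm, Ī = 12.566 mm⁴.
By symmetry the centroid is at mid-height, ȳ = 181 mm.
Transfer each piece to the centroidal x-axis using Ī + A·d² with d = y − 181:
  bottom flange: d = -168 mm → contributes +95 587 527 mm⁴
  web: d = 0 mm → contributes +39 721 333 mm⁴
  top flange: d = 168 mm → contributes +95 587 527 mm⁴
  hole: d = 0 mm → contributes −12.566 mm⁴
Total I = 230 896 374 mm⁴.

I_xx ≈ 2.31 × 10⁸ mm⁴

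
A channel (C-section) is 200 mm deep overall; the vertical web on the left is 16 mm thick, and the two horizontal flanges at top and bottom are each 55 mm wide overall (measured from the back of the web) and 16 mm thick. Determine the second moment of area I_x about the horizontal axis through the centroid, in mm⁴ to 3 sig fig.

Split into non-overlapping primitives; take the origin at the lower-left of the bounding box.
Web: 16 × 200, A = 3 200 mm², y = 100 mm, Ī = 10 666 667 mm⁴.
Top flange (beyond web): 39 × 16, A = 624 mm², y = 192 mm, Ī = 13 312 mm⁴.
Bottom flange (beyond web): 39 × 16, A = 624 mm², y = 8 mm, Ī = 13 312 mm⁴.
By symmetry the centroid is at mid-height, ȳ = 100 mm.
Transfer each piece to the horizontal axis through the centroid using Ī + A·d² with d = y − 100:
  web: d = 0 mm → contributes +10 666 667 mm⁴
  top flange (beyond web): d = 92 mm → contributes +5 294 848 mm⁴
  bottom flange (beyond web): d = -92 mm → contributes +5 294 848 mm⁴
Total I = 21 256 363 mm⁴.

I_x ≈ 2.13 × 10⁷ mm⁴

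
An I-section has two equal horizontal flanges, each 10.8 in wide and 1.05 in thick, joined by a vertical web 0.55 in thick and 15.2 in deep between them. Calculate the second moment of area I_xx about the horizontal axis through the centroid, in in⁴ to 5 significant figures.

I_xx ≈ 1660.3 in⁴

Break the section into simple shapes (no overlaps), measuring from the bottom-left corner of the bounding box.
Bottom flange: 10.8 × 1.05, A = 11.34 in², y = 0.525 in, Ī = 1.041863 in⁴.
Web: 0.55 × 15.2, A = 8.36 in², y = 8.65 in, Ī = 160.9579 in⁴.
Top flange: 10.8 × 1.05, A = 11.34 in², y = 16.775 in, Ī = 1.041863 in⁴.
By symmetry the centroid is at mid-height, ȳ = 8.65 in.
Transfer each piece to the horizontal axis through the centroid using Ī + A·d² with d = y − 8.65:
  bottom flange: d = -8.125 in → contributes +749.6591 in⁴
  web: d = 0 in → contributes +160.9579 in⁴
  top flange: d = 8.125 in → contributes +749.6591 in⁴
Total I = 1660.276 in⁴.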